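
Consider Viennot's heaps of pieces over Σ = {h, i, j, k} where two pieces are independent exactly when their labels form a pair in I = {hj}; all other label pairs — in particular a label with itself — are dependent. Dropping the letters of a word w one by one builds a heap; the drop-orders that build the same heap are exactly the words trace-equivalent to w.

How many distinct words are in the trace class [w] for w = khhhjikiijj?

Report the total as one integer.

4

0(k) covers ∅
1(h) covers 0:k
2(h) covers 1:h
3(h) covers 2:h
4(j) covers 0:k
5(i) covers 3:h, 4:j
6(k) covers 5:i
7(i) covers 6:k
8(i) covers 7:i
9(j) covers 8:i
10(j) covers 9:j
floor of heap: 0:k
completions by unplaced set U, small U first (add the entries for U minus each lowest piece of U):
  |U|=1: {10}:1
  |U|=2: {9,10}:1
  |U|=3: {8,9,10}:1
  |U|=4: {7,8,9,10}:1
  |U|=5: {6,7,8,9,10}:1
  |U|=6: {5,6,7,8,9,10}:1
  |U|=7: {3,5,6,7,8,9,10}:1  {4,5,6,7,8,9,10}:1
  |U|=8: {2,3,5,6,7,8,9,10}:1  {3,4,5,6,7,8,9,10}:2
  |U|=9: {1,2,3,5,6,7,8,9,10}:1  {2,3,4,5,6,7,8,9,10}:3
  start at 0(k): 4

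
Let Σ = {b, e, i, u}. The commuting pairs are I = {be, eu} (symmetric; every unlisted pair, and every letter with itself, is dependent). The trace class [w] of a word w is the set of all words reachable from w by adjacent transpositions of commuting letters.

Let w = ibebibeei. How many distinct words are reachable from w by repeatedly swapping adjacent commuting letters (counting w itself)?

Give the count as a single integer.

piece 0:i — minimal
piece 1:b rests on {0:i}
piece 2:e rests on {0:i}
piece 3:b rests on {1:b}
piece 4:i rests on {2:e, 3:b}
piece 5:b rests on {4:i}
piece 6:e rests on {4:i}
piece 7:e rests on {6:e}
piece 8:i rests on {5:b, 7:e}
minimal pieces: {0:i}
ways to finish when only these pieces remain (= sum over removing one remaining piece with nothing left below it):
  1 left: {8}→1
  2 left: {5,8}→1  {7,8}→1
  3 left: {5,7,8}→2  {6,7,8}→1
  4 left: {5,6,7,8}→3
  5 left: {4,5,6,7,8}→3
  6 left: {2,4,5,6,7,8}→3  {3,4,5,6,7,8}→3
  7 left: {1,3,4,5,6,7,8}→3  {2,3,4,5,6,7,8}→6
  placing 0:i first → 9 extensions

9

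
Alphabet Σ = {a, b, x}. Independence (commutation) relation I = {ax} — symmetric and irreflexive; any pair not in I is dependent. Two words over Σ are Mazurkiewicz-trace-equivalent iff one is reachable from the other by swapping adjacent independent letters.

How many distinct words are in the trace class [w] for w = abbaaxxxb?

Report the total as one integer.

10

#0=a has no predecessor
#1=b depends on [0:a]
#2=b depends on [1:b]
#3=a depends on [2:b]
#4=a depends on [3:a]
#5=x depends on [2:b]
#6=x depends on [5:x]
#7=x depends on [6:x]
#8=b depends on [4:a, 7:x]
sources: [0:a]
N(rest) = Σ N(rest − s) over sources s of rest; N(one piece) = 1:
  size 1 → [8]=1
  size 2 → [4,8]=1  [7,8]=1
  size 3 → [3,4,8]=1  [4,7,8]=2  [6,7,8]=1
  size 4 → [3,4,7,8]=3  [4,6,7,8]=3  [5,6,7,8]=1
  size 5 → [3,4,6,7,8]=6  [4,5,6,7,8]=4
  size 6 → [3,4,5,6,7,8]=10
  size 7 → [2,3,4,5,6,7,8]=10
  first=0(a) contributes 10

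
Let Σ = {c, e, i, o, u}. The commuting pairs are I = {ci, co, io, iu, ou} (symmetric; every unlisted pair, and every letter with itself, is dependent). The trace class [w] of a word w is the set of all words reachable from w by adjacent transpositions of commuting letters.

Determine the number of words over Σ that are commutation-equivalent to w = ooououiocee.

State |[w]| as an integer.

0(o) covers ∅
1(o) covers 0:o
2(o) covers 1:o
3(u) covers ∅
4(o) covers 2:o
5(u) covers 3:u
6(i) covers ∅
7(o) covers 4:o
8(c) covers 5:u
9(e) covers 6:i, 7:o, 8:c
10(e) covers 9:e
floor of heap: 0:o, 3:u, 6:i
completions by unplaced set U, small U first (add the entries for U minus each lowest piece of U):
  |U|=1: {10}:1
  |U|=2: {9,10}:1
  |U|=3: {6,9,10}:1  {7,9,10}:1  {8,9,10}:1
  |U|=4: {4,7,9,10}:1  {5,8,9,10}:1  {6,7,9,10}:2  {6,8,9,10}:2  {7,8,9,10}:2
  |U|=5: {2,4,7,9,10}:1  {3,5,8,9,10}:1  {4,6,7,9,10}:3  {4,7,8,9,10}:3  {5,6,8,9,10}:3  {5,7,8,9,10}:3  {6,7,8,9,10}:6
  |U|=6: {1,2,4,7,9,10}:1  {2,4,6,7,9,10}:4  {2,4,7,8,9,10}:4  {3,5,6,8,9,10}:4  {3,5,7,8,9,10}:4  {4,5,7,8,9,10}:6  {4,6,7,8,9,10}:12  {5,6,7,8,9,10}:12
  |U|=7: {0,1,2,4,7,9,10}:1  {1,2,4,6,7,9,10}:5  {1,2,4,7,8,9,10}:5  {2,4,5,7,8,9,10}:10  {2,4,6,7,8,9,10}:20  {3,4,5,7,8,9,10}:10  {3,5,6,7,8,9,10}:20  {4,5,6,7,8,9,10}:30
  |U|=8: {0,1,2,4,6,7,9,10}:6  {0,1,2,4,7,8,9,10}:6  {1,2,4,5,7,8,9,10}:15  {1,2,4,6,7,8,9,10}:30  {2,3,4,5,7,8,9,10}:20  {2,4,5,6,7,8,9,10}:60  {3,4,5,6,7,8,9,10}:60
  |U|=9: {0,1,2,4,5,7,8,9,10}:21  {0,1,2,4,6,7,8,9,10}:42  {1,2,3,4,5,7,8,9,10}:35  {1,2,4,5,6,7,8,9,10}:105  {2,3,4,5,6,7,8,9,10}:140
  start at 0(o): 280
  start at 3(u): 168
  start at 6(i): 56
sum over floor = 504

504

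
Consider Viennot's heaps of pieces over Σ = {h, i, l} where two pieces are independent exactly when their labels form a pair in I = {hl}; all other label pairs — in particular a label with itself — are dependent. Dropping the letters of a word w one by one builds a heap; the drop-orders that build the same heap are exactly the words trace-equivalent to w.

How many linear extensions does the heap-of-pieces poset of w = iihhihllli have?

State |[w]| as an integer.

4

#0=i has no predecessor
#1=i depends on [0:i]
#2=h depends on [1:i]
#3=h depends on [2:h]
#4=i depends on [3:h]
#5=h depends on [4:i]
#6=l depends on [4:i]
#7=l depends on [6:l]
#8=l depends on [7:l]
#9=i depends on [5:h, 8:l]
sources: [0:i]
N(rest) = Σ N(rest − s) over sources s of rest; N(one piece) = 1:
  size 1 → [9]=1
  size 2 → [5,9]=1  [8,9]=1
  size 3 → [5,8,9]=2  [7,8,9]=1
  size 4 → [5,7,8,9]=3  [6,7,8,9]=1
  size 5 → [5,6,7,8,9]=4
  size 6 → [4,5,6,7,8,9]=4
  size 7 → [3,4,5,6,7,8,9]=4
  size 8 → [2,3,4,5,6,7,8,9]=4
  first=0(i) contributes 4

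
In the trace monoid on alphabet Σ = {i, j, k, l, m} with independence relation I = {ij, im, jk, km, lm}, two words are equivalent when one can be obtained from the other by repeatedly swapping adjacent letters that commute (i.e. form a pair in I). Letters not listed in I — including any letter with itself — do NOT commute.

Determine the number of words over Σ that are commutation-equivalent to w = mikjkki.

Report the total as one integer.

drop 0:m onto floor
drop 1:i onto floor
drop 2:k onto {1:i}
drop 3:j onto {0:m}
drop 4:k onto {2:k}
drop 5:k onto {4:k}
drop 6:i onto {5:k}
ground layer = {0:m, 1:i}
drop-orders for the pieces not yet dropped (sum over which currently-grounded one goes next):
  1 to go: {3} 1  {6} 1
  2 to go: {0,3} 1  {3,6} 2  {5,6} 1
  3 to go: {0,3,6} 3  {3,5,6} 3  {4,5,6} 1
  4 to go: {0,3,5,6} 6  {2,4,5,6} 1  {3,4,5,6} 4
  5 to go: {0,3,4,5,6} 10  {1,2,4,5,6} 1  {2,3,4,5,6} 5
  if 0:m drops first: 6 orders
  if 1:i drops first: 15 orders
heap linearizations: 21

21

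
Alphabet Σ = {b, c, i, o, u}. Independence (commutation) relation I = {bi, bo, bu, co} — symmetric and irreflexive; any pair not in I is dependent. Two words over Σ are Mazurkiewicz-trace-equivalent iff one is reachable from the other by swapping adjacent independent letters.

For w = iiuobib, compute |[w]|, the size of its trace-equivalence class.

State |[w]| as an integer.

#0=i has no predecessor
#1=i depends on [0:i]
#2=u depends on [1:i]
#3=o depends on [2:u]
#4=b has no predecessor
#5=i depends on [3:o]
#6=b depends on [4:b]
sources: [0:i, 4:b]
N(rest) = Σ N(rest − s) over sources s of rest; N(one piece) = 1:
  size 1 → [5]=1  [6]=1
  size 2 → [3,5]=1  [4,6]=1  [5,6]=2
  size 3 → [2,3,5]=1  [3,5,6]=3  [4,5,6]=3
  size 4 → [1,2,3,5]=1  [2,3,5,6]=4  [3,4,5,6]=6
  size 5 → [0,1,2,3,5]=1  [1,2,3,5,6]=5  [2,3,4,5,6]=10
  first=0(i) contributes 15
  first=4(b) contributes 6
|[w]| = 21

21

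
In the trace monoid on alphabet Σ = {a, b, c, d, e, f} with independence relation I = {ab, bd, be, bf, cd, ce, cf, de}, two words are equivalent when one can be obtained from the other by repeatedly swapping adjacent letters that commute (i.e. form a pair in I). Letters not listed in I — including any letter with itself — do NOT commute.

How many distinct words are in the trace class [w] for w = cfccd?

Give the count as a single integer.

10

piece 0:c — minimal
piece 1:f — minimal
piece 2:c rests on {0:c}
piece 3:c rests on {2:c}
piece 4:d rests on {1:f}
minimal pieces: {0:c, 1:f}
ways to finish when only these pieces remain (= sum over removing one remaining piece with nothing left below it):
  1 left: {3}→1  {4}→1
  2 left: {1,4}→1  {2,3}→1  {3,4}→2
  3 left: {0,2,3}→1  {1,3,4}→3  {2,3,4}→3
  placing 0:c first → 6 extensions
  placing 1:f first → 4 extensions
total linear extensions = 10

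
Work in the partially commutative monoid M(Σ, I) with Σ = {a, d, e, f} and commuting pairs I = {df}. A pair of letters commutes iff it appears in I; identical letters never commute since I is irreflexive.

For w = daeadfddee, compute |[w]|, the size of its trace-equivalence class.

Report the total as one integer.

piece 0:d — minimal
piece 1:a rests on {0:d}
piece 2:e rests on {1:a}
piece 3:a rests on {2:e}
piece 4:d rests on {3:a}
piece 5:f rests on {3:a}
piece 6:d rests on {4:d}
piece 7:d rests on {6:d}
piece 8:e rests on {5:f, 7:d}
piece 9:e rests on {8:e}
minimal pieces: {0:d}
ways to finish when only these pieces remain (= sum over removing one remaining piece with nothing left below it):
  1 left: {9}→1
  2 left: {8,9}→1
  3 left: {5,8,9}→1  {7,8,9}→1
  4 left: {5,7,8,9}→2  {6,7,8,9}→1
  5 left: {4,6,7,8,9}→1  {5,6,7,8,9}→3
  6 left: {4,5,6,7,8,9}→4
  7 left: {3,4,5,6,7,8,9}→4
  8 left: {2,3,4,5,6,7,8,9}→4
  placing 0:d first → 4 extensions

4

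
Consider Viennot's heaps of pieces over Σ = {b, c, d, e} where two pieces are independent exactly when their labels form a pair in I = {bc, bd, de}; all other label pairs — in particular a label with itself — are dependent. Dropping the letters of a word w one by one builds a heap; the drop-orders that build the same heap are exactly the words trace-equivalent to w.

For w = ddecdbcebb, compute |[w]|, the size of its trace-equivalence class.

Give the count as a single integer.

#0=d has no predecessor
#1=d depends on [0:d]
#2=e has no predecessor
#3=c depends on [1:d, 2:e]
#4=d depends on [3:c]
#5=b depends on [2:e]
#6=c depends on [4:d]
#7=e depends on [5:b, 6:c]
#8=b depends on [7:e]
#9=b depends on [8:b]
sources: [0:d, 2:e]
N(rest) = Σ N(rest − s) over sources s of rest; N(one piece) = 1:
  size 1 → [9]=1
  size 2 → [8,9]=1
  size 3 → [7,8,9]=1
  size 4 → [5,7,8,9]=1  [6,7,8,9]=1
  size 5 → [4,6,7,8,9]=1  [5,6,7,8,9]=2
  size 6 → [3,4,6,7,8,9]=1  [4,5,6,7,8,9]=3
  size 7 → [1,3,4,6,7,8,9]=1  [3,4,5,6,7,8,9]=4
  size 8 → [0,1,3,4,6,7,8,9]=1  [1,3,4,5,6,7,8,9]=5  [2,3,4,5,6,7,8,9]=4
  first=0(d) contributes 9
  first=2(e) contributes 6
|[w]| = 15

15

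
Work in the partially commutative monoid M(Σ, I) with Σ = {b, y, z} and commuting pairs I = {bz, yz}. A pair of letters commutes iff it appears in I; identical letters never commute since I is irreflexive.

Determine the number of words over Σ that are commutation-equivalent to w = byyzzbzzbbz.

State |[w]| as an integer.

462

0(b) covers ∅
1(y) covers 0:b
2(y) covers 1:y
3(z) covers ∅
4(z) covers 3:z
5(b) covers 2:y
6(z) covers 4:z
7(z) covers 6:z
8(b) covers 5:b
9(b) covers 8:b
10(z) covers 7:z
floor of heap: 0:b, 3:z
completions by unplaced set U, small U first (add the entries for U minus each lowest piece of U):
  |U|=1: {9}:1  {10}:1
  |U|=2: {7,10}:1  {8,9}:1  {9,10}:2
  |U|=3: {5,8,9}:1  {6,7,10}:1  {7,9,10}:3  {8,9,10}:3
  |U|=4: {2,5,8,9}:1  {4,6,7,10}:1  {5,8,9,10}:4  {6,7,9,10}:4  {7,8,9,10}:6
  |U|=5: {1,2,5,8,9}:1  {2,5,8,9,10}:5  {3,4,6,7,10}:1  {4,6,7,9,10}:5  {5,7,8,9,10}:10  {6,7,8,9,10}:10
  |U|=6: {0,1,2,5,8,9}:1  {1,2,5,8,9,10}:6  {2,5,7,8,9,10}:15  {3,4,6,7,9,10}:6  {4,6,7,8,9,10}:15  {5,6,7,8,9,10}:20
  |U|=7: {0,1,2,5,8,9,10}:7  {1,2,5,7,8,9,10}:21  {2,5,6,7,8,9,10}:35  {3,4,6,7,8,9,10}:21  {4,5,6,7,8,9,10}:35
  |U|=8: {0,1,2,5,7,8,9,10}:28  {1,2,5,6,7,8,9,10}:56  {2,4,5,6,7,8,9,10}:70  {3,4,5,6,7,8,9,10}:56
  |U|=9: {0,1,2,5,6,7,8,9,10}:84  {1,2,4,5,6,7,8,9,10}:126  {2,3,4,5,6,7,8,9,10}:126
  start at 0(b): 252
  start at 3(z): 210
sum over floor = 462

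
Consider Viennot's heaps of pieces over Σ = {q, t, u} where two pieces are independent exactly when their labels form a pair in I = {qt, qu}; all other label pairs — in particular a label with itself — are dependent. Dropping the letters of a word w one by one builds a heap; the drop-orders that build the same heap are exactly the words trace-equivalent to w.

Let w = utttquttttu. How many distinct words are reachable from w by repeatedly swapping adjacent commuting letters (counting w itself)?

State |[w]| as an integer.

11

0(u) covers ∅
1(t) covers 0:u
2(t) covers 1:t
3(t) covers 2:t
4(q) covers ∅
5(u) covers 3:t
6(t) covers 5:u
7(t) covers 6:t
8(t) covers 7:t
9(t) covers 8:t
10(u) covers 9:t
floor of heap: 0:u, 4:q
completions by unplaced set U, small U first (add the entries for U minus each lowest piece of U):
  |U|=1: {4}:1  {10}:1
  |U|=2: {4,10}:2  {9,10}:1
  |U|=3: {4,9,10}:3  {8,9,10}:1
  |U|=4: {4,8,9,10}:4  {7,8,9,10}:1
  |U|=5: {4,7,8,9,10}:5  {6,7,8,9,10}:1
  |U|=6: {4,6,7,8,9,10}:6  {5,6,7,8,9,10}:1
  |U|=7: {3,5,6,7,8,9,10}:1  {4,5,6,7,8,9,10}:7
  |U|=8: {2,3,5,6,7,8,9,10}:1  {3,4,5,6,7,8,9,10}:8
  |U|=9: {1,2,3,5,6,7,8,9,10}:1  {2,3,4,5,6,7,8,9,10}:9
  start at 0(u): 10
  start at 4(q): 1
sum over floor = 11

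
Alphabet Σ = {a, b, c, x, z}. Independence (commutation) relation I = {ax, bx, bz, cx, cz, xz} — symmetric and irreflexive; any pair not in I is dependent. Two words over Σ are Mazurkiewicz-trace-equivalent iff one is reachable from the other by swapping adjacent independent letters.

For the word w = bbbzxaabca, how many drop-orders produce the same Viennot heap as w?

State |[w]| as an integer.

0(b) covers ∅
1(b) covers 0:b
2(b) covers 1:b
3(z) covers ∅
4(x) covers ∅
5(a) covers 2:b, 3:z
6(a) covers 5:a
7(b) covers 6:a
8(c) covers 7:b
9(a) covers 8:c
floor of heap: 0:b, 3:z, 4:x
completions by unplaced set U, small U first (add the entries for U minus each lowest piece of U):
  |U|=1: {4}:1  {9}:1
  |U|=2: {4,9}:2  {8,9}:1
  |U|=3: {4,8,9}:3  {7,8,9}:1
  |U|=4: {4,7,8,9}:4  {6,7,8,9}:1
  |U|=5: {4,6,7,8,9}:5  {5,6,7,8,9}:1
  |U|=6: {2,5,6,7,8,9}:1  {3,5,6,7,8,9}:1  {4,5,6,7,8,9}:6
  |U|=7: {1,2,5,6,7,8,9}:1  {2,3,5,6,7,8,9}:2  {2,4,5,6,7,8,9}:7  {3,4,5,6,7,8,9}:7
  |U|=8: {0,1,2,5,6,7,8,9}:1  {1,2,3,5,6,7,8,9}:3  {1,2,4,5,6,7,8,9}:8  {2,3,4,5,6,7,8,9}:16
  start at 0(b): 27
  start at 3(z): 9
  start at 4(x): 4
sum over floor = 40

40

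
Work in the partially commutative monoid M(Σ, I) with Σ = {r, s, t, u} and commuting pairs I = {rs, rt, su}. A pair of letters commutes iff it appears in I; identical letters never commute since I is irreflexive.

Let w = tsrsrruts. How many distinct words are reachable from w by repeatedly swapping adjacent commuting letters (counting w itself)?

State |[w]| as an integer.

0(t) covers ∅
1(s) covers 0:t
2(r) covers ∅
3(s) covers 1:s
4(r) covers 2:r
5(r) covers 4:r
6(u) covers 0:t, 5:r
7(t) covers 3:s, 6:u
8(s) covers 7:t
floor of heap: 0:t, 2:r
completions by unplaced set U, small U first (add the entries for U minus each lowest piece of U):
  |U|=1: {8}:1
  |U|=2: {7,8}:1
  |U|=3: {3,7,8}:1  {6,7,8}:1
  |U|=4: {1,3,7,8}:1  {3,6,7,8}:2  {5,6,7,8}:1
  |U|=5: {1,3,6,7,8}:3  {3,5,6,7,8}:3  {4,5,6,7,8}:1
  |U|=6: {0,1,3,6,7,8}:3  {1,3,5,6,7,8}:6  {2,4,5,6,7,8}:1  {3,4,5,6,7,8}:4
  |U|=7: {0,1,3,5,6,7,8}:9  {1,3,4,5,6,7,8}:10  {2,3,4,5,6,7,8}:5
  start at 0(t): 15
  start at 2(r): 19
sum over floor = 34

34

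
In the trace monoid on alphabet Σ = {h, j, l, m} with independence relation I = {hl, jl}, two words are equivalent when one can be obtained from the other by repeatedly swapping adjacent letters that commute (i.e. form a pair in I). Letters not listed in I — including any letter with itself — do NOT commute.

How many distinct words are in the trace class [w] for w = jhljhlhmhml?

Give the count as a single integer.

21

0(j) covers ∅
1(h) covers 0:j
2(l) covers ∅
3(j) covers 1:h
4(h) covers 3:j
5(l) covers 2:l
6(h) covers 4:h
7(m) covers 5:l, 6:h
8(h) covers 7:m
9(m) covers 8:h
10(l) covers 9:m
floor of heap: 0:j, 2:l
completions by unplaced set U, small U first (add the entries for U minus each lowest piece of U):
  |U|=1: {10}:1
  |U|=2: {9,10}:1
  |U|=3: {8,9,10}:1
  |U|=4: {7,8,9,10}:1
  |U|=5: {5,7,8,9,10}:1  {6,7,8,9,10}:1
  |U|=6: {2,5,7,8,9,10}:1  {4,6,7,8,9,10}:1  {5,6,7,8,9,10}:2
  |U|=7: {2,5,6,7,8,9,10}:3  {3,4,6,7,8,9,10}:1  {4,5,6,7,8,9,10}:3
  |U|=8: {1,3,4,6,7,8,9,10}:1  {2,4,5,6,7,8,9,10}:6  {3,4,5,6,7,8,9,10}:4
  |U|=9: {0,1,3,4,6,7,8,9,10}:1  {1,3,4,5,6,7,8,9,10}:5  {2,3,4,5,6,7,8,9,10}:10
  start at 0(j): 15
  start at 2(l): 6
sum over floor = 21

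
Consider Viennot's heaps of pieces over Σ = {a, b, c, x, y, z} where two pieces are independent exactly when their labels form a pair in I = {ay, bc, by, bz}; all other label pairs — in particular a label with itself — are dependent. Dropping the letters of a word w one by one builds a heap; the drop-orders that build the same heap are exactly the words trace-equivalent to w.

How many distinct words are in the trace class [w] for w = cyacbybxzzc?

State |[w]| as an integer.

16

0(c) covers ∅
1(y) covers 0:c
2(a) covers 0:c
3(c) covers 1:y, 2:a
4(b) covers 2:a
5(y) covers 3:c
6(b) covers 4:b
7(x) covers 5:y, 6:b
8(z) covers 7:x
9(z) covers 8:z
10(c) covers 9:z
floor of heap: 0:c
completions by unplaced set U, small U first (add the entries for U minus each lowest piece of U):
  |U|=1: {10}:1
  |U|=2: {9,10}:1
  |U|=3: {8,9,10}:1
  |U|=4: {7,8,9,10}:1
  |U|=5: {5,7,8,9,10}:1  {6,7,8,9,10}:1
  |U|=6: {3,5,7,8,9,10}:1  {4,6,7,8,9,10}:1  {5,6,7,8,9,10}:2
  |U|=7: {1,3,5,7,8,9,10}:1  {3,5,6,7,8,9,10}:3  {4,5,6,7,8,9,10}:3
  |U|=8: {1,3,5,6,7,8,9,10}:4  {3,4,5,6,7,8,9,10}:6
  |U|=9: {1,3,4,5,6,7,8,9,10}:10  {2,3,4,5,6,7,8,9,10}:6
  start at 0(c): 16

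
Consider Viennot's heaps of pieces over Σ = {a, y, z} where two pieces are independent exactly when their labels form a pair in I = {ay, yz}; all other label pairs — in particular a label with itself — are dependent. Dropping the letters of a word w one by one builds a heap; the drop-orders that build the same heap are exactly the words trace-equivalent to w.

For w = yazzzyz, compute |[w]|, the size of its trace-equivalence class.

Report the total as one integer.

0(y) covers ∅
1(a) covers ∅
2(z) covers 1:a
3(z) covers 2:z
4(z) covers 3:z
5(y) covers 0:y
6(z) covers 4:z
floor of heap: 0:y, 1:a
completions by unplaced set U, small U first (add the entries for U minus each lowest piece of U):
  |U|=1: {5}:1  {6}:1
  |U|=2: {0,5}:1  {4,6}:1  {5,6}:2
  |U|=3: {0,5,6}:3  {3,4,6}:1  {4,5,6}:3
  |U|=4: {0,4,5,6}:6  {2,3,4,6}:1  {3,4,5,6}:4
  |U|=5: {0,3,4,5,6}:10  {1,2,3,4,6}:1  {2,3,4,5,6}:5
  start at 0(y): 6
  start at 1(a): 15
sum over floor = 21

21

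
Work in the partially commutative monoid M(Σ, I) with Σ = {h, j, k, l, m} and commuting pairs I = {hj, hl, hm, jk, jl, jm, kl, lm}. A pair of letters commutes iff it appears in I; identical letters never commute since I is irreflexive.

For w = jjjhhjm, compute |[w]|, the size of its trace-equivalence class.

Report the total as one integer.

105

0(j) covers ∅
1(j) covers 0:j
2(j) covers 1:j
3(h) covers ∅
4(h) covers 3:h
5(j) covers 2:j
6(m) covers ∅
floor of heap: 0:j, 3:h, 6:m
completions by unplaced set U, small U first (add the entries for U minus each lowest piece of U):
  |U|=1: {4}:1  {5}:1  {6}:1
  |U|=2: {2,5}:1  {3,4}:1  {4,5}:2  {4,6}:2  {5,6}:2
  |U|=3: {1,2,5}:1  {2,4,5}:3  {2,5,6}:3  {3,4,5}:3  {3,4,6}:3  {4,5,6}:6
  |U|=4: {0,1,2,5}:1  {1,2,4,5}:4  {1,2,5,6}:4  {2,3,4,5}:6  {2,4,5,6}:12  {3,4,5,6}:12
  |U|=5: {0,1,2,4,5}:5  {0,1,2,5,6}:5  {1,2,3,4,5}:10  {1,2,4,5,6}:20  {2,3,4,5,6}:30
  start at 0(j): 60
  start at 3(h): 30
  start at 6(m): 15
sum over floor = 105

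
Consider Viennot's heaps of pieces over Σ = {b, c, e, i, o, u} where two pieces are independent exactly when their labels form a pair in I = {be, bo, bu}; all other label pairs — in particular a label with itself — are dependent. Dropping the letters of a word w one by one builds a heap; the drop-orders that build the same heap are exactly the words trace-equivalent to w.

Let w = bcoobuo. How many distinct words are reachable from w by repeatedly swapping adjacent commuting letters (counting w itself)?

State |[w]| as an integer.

piece 0:b — minimal
piece 1:c rests on {0:b}
piece 2:o rests on {1:c}
piece 3:o rests on {2:o}
piece 4:b rests on {1:c}
piece 5:u rests on {3:o}
piece 6:o rests on {5:u}
minimal pieces: {0:b}
ways to finish when only these pieces remain (= sum over removing one remaining piece with nothing left below it):
  1 left: {4}→1  {6}→1
  2 left: {4,6}→2  {5,6}→1
  3 left: {3,5,6}→1  {4,5,6}→3
  4 left: {2,3,5,6}→1  {3,4,5,6}→4
  5 left: {2,3,4,5,6}→5
  placing 0:b first → 5 extensions

5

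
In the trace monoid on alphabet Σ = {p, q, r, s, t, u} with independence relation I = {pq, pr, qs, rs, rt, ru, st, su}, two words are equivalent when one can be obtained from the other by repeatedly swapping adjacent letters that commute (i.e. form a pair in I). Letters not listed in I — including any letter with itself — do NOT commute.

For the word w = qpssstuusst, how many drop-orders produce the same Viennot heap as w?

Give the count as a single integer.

378

drop 0:q onto floor
drop 1:p onto floor
drop 2:s onto {1:p}
drop 3:s onto {2:s}
drop 4:s onto {3:s}
drop 5:t onto {0:q, 1:p}
drop 6:u onto {5:t}
drop 7:u onto {6:u}
drop 8:s onto {4:s}
drop 9:s onto {8:s}
drop 10:t onto {7:u}
ground layer = {0:q, 1:p}
drop-orders for the pieces not yet dropped (sum over which currently-grounded one goes next):
  1 to go: {9} 1  {10} 1
  2 to go: {7,10} 1  {8,9} 1  {9,10} 2
  3 to go: {4,8,9} 1  {6,7,10} 1  {7,9,10} 3  {8,9,10} 3
  4 to go: {3,4,8,9} 1  {4,8,9,10} 4  {5,6,7,10} 1  {6,7,9,10} 4  {7,8,9,10} 6
  5 to go: {0,5,6,7,10} 1  {2,3,4,8,9} 1  {3,4,8,9,10} 5  {4,7,8,9,10} 10  {5,6,7,9,10} 5  {6,7,8,9,10} 10
  6 to go: {0,5,6,7,9,10} 6  {2,3,4,8,9,10} 6  {3,4,7,8,9,10} 15  {4,6,7,8,9,10} 20  {5,6,7,8,9,10} 15
  7 to go: {0,5,6,7,8,9,10} 21  {2,3,4,7,8,9,10} 21  {3,4,6,7,8,9,10} 35  {4,5,6,7,8,9,10} 35
  8 to go: {0,4,5,6,7,8,9,10} 56  {2,3,4,6,7,8,9,10} 56  {3,4,5,6,7,8,9,10} 70
  9 to go: {0,3,4,5,6,7,8,9,10} 126  {2,3,4,5,6,7,8,9,10} 126
  if 0:q drops first: 126 orders
  if 1:p drops first: 252 orders
heap linearizations: 378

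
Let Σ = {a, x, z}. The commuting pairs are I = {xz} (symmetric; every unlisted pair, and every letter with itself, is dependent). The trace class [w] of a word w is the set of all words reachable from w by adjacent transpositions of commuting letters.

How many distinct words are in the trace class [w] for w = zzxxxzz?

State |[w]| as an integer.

35

0(z) covers ∅
1(z) covers 0:z
2(x) covers ∅
3(x) covers 2:x
4(x) covers 3:x
5(z) covers 1:z
6(z) covers 5:z
floor of heap: 0:z, 2:x
completions by unplaced set U, small U first (add the entries for U minus each lowest piece of U):
  |U|=1: {4}:1  {6}:1
  |U|=2: {3,4}:1  {4,6}:2  {5,6}:1
  |U|=3: {1,5,6}:1  {2,3,4}:1  {3,4,6}:3  {4,5,6}:3
  |U|=4: {0,1,5,6}:1  {1,4,5,6}:4  {2,3,4,6}:4  {3,4,5,6}:6
  |U|=5: {0,1,4,5,6}:5  {1,3,4,5,6}:10  {2,3,4,5,6}:10
  start at 0(z): 20
  start at 2(x): 15
sum over floor = 35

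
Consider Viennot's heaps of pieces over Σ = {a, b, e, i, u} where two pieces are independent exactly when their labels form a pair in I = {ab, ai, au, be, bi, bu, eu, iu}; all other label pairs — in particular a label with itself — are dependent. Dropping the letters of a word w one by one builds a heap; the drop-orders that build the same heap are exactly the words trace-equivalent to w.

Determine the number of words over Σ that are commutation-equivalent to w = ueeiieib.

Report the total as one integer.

56

drop 0:u onto floor
drop 1:e onto floor
drop 2:e onto {1:e}
drop 3:i onto {2:e}
drop 4:i onto {3:i}
drop 5:e onto {4:i}
drop 6:i onto {5:e}
drop 7:b onto floor
ground layer = {0:u, 1:e, 7:b}
drop-orders for the pieces not yet dropped (sum over which currently-grounded one goes next):
  1 to go: {0} 1  {6} 1  {7} 1
  2 to go: {0,6} 2  {0,7} 2  {5,6} 1  {6,7} 2
  3 to go: {0,5,6} 3  {0,6,7} 6  {4,5,6} 1  {5,6,7} 3
  4 to go: {0,4,5,6} 4  {0,5,6,7} 12  {3,4,5,6} 1  {4,5,6,7} 4
  5 to go: {0,3,4,5,6} 5  {0,4,5,6,7} 20  {2,3,4,5,6} 1  {3,4,5,6,7} 5
  6 to go: {0,2,3,4,5,6} 6  {0,3,4,5,6,7} 30  {1,2,3,4,5,6} 1  {2,3,4,5,6,7} 6
  if 0:u drops first: 7 orders
  if 1:e drops first: 42 orders
  if 7:b drops first: 7 orders
heap linearizations: 56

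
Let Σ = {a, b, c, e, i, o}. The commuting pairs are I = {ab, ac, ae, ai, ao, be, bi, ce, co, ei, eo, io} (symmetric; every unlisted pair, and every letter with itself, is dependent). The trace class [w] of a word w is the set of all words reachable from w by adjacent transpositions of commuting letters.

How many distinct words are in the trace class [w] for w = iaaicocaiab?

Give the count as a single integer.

#0=i has no predecessor
#1=a has no predecessor
#2=a depends on [1:a]
#3=i depends on [0:i]
#4=c depends on [3:i]
#5=o has no predecessor
#6=c depends on [4:c]
#7=a depends on [2:a]
#8=i depends on [6:c]
#9=a depends on [7:a]
#10=b depends on [5:o, 6:c]
sources: [0:i, 1:a, 5:o]
N(rest) = Σ N(rest − s) over sources s of rest; N(one piece) = 1:
  size 1 → [8]=1  [9]=1  [10]=1
  size 2 → [5,10]=1  [7,9]=1  [8,9]=2  [8,10]=2  [9,10]=2
  size 3 → [2,7,9]=1  [5,8,10]=3  [5,9,10]=3  [6,8,10]=2  [7,8,9]=3  [7,9,10]=3  [8,9,10]=6
  size 4 → [1,2,7,9]=1  [2,7,8,9]=4  [2,7,9,10]=4  [4,6,8,10]=2  [5,6,8,10]=5  [5,7,9,10]=6  [5,8,9,10]=12  [6,8,9,10]=8  [7,8,9,10]=12
  size 5 → [1,2,7,8,9]=5  [1,2,7,9,10]=5  [2,5,7,9,10]=10  [2,7,8,9,10]=20  [3,4,6,8,10]=2  [4,5,6,8,10]=7  [4,6,8,9,10]=10  [5,6,8,9,10]=25  [5,7,8,9,10]=30  [6,7,8,9,10]=20
  size 6 → [0,3,4,6,8,10]=2  [1,2,5,7,9,10]=15  [1,2,7,8,9,10]=30  [2,5,7,8,9,10]=60  [2,6,7,8,9,10]=40  [3,4,5,6,8,10]=9  [3,4,6,8,9,10]=12  [4,5,6,8,9,10]=42  [4,6,7,8,9,10]=30  [5,6,7,8,9,10]=75
  size 7 → [0,3,4,5,6,8,10]=11  [0,3,4,6,8,9,10]=14  [1,2,5,7,8,9,10]=105  [1,2,6,7,8,9,10]=70  [2,4,6,7,8,9,10]=70  [2,5,6,7,8,9,10]=175  [3,4,5,6,8,9,10]=63  [3,4,6,7,8,9,10]=42  [4,5,6,7,8,9,10]=147
  size 8 → [0,3,4,5,6,8,9,10]=88  [0,3,4,6,7,8,9,10]=56  [1,2,4,6,7,8,9,10]=140  [1,2,5,6,7,8,9,10]=350  [2,3,4,6,7,8,9,10]=112  [2,4,5,6,7,8,9,10]=392  [3,4,5,6,7,8,9,10]=252
  size 9 → [0,2,3,4,6,7,8,9,10]=168  [0,3,4,5,6,7,8,9,10]=396  [1,2,3,4,6,7,8,9,10]=252  [1,2,4,5,6,7,8,9,10]=882  [2,3,4,5,6,7,8,9,10]=756
  first=0(i) contributes 1890
  first=1(a) contributes 1320
  first=5(o) contributes 420
|[w]| = 3630

3630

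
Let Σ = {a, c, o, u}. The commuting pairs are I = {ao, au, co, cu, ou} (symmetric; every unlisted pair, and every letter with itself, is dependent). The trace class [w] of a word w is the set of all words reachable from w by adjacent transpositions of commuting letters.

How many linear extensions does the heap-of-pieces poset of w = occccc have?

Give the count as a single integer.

6

#0=o has no predecessor
#1=c has no predecessor
#2=c depends on [1:c]
#3=c depends on [2:c]
#4=c depends on [3:c]
#5=c depends on [4:c]
sources: [0:o, 1:c]
N(rest) = Σ N(rest − s) over sources s of rest; N(one piece) = 1:
  size 1 → [0]=1  [5]=1
  size 2 → [0,5]=2  [4,5]=1
  size 3 → [0,4,5]=3  [3,4,5]=1
  size 4 → [0,3,4,5]=4  [2,3,4,5]=1
  first=0(o) contributes 1
  first=1(c) contributes 5
|[w]| = 6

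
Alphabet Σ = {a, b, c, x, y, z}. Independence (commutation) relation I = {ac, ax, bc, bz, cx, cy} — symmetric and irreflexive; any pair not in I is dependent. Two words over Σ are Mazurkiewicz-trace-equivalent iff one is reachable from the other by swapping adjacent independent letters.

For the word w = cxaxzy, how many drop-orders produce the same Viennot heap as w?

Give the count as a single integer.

#0=c has no predecessor
#1=x has no predecessor
#2=a has no predecessor
#3=x depends on [1:x]
#4=z depends on [0:c, 2:a, 3:x]
#5=y depends on [4:z]
sources: [0:c, 1:x, 2:a]
N(rest) = Σ N(rest − s) over sources s of rest; N(one piece) = 1:
  size 1 → [5]=1
  size 2 → [4,5]=1
  size 3 → [0,4,5]=1  [2,4,5]=1  [3,4,5]=1
  size 4 → [0,2,4,5]=2  [0,3,4,5]=2  [1,3,4,5]=1  [2,3,4,5]=2
  first=0(c) contributes 3
  first=1(x) contributes 6
  first=2(a) contributes 3
|[w]| = 12

12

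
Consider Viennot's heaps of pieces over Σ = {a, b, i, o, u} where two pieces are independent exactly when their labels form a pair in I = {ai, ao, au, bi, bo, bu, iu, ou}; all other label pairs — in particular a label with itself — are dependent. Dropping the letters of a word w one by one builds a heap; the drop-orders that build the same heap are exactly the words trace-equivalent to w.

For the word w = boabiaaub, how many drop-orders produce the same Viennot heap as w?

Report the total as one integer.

drop 0:b onto floor
drop 1:o onto floor
drop 2:a onto {0:b}
drop 3:b onto {2:a}
drop 4:i onto {1:o}
drop 5:a onto {3:b}
drop 6:a onto {5:a}
drop 7:u onto floor
drop 8:b onto {6:a}
ground layer = {0:b, 1:o, 7:u}
drop-orders for the pieces not yet dropped (sum over which currently-grounded one goes next):
  1 to go: {4} 1  {7} 1  {8} 1
  2 to go: {1,4} 1  {4,7} 2  {4,8} 2  {6,8} 1  {7,8} 2
  3 to go: {1,4,7} 3  {1,4,8} 3  {4,6,8} 3  {4,7,8} 6  {5,6,8} 1  {6,7,8} 3
  4 to go: {1,4,6,8} 6  {1,4,7,8} 12  {3,5,6,8} 1  {4,5,6,8} 4  {4,6,7,8} 12  {5,6,7,8} 4
  5 to go: {1,4,5,6,8} 10  {1,4,6,7,8} 30  {2,3,5,6,8} 1  {3,4,5,6,8} 5  {3,5,6,7,8} 5  {4,5,6,7,8} 20
  6 to go: {0,2,3,5,6,8} 1  {1,3,4,5,6,8} 15  {1,4,5,6,7,8} 60  {2,3,4,5,6,8} 6  {2,3,5,6,7,8} 6  {3,4,5,6,7,8} 30
  7 to go: {0,2,3,4,5,6,8} 7  {0,2,3,5,6,7,8} 7  {1,2,3,4,5,6,8} 21  {1,3,4,5,6,7,8} 105  {2,3,4,5,6,7,8} 42
  if 0:b drops first: 168 orders
  if 1:o drops first: 56 orders
  if 7:u drops first: 28 orders
heap linearizations: 252

252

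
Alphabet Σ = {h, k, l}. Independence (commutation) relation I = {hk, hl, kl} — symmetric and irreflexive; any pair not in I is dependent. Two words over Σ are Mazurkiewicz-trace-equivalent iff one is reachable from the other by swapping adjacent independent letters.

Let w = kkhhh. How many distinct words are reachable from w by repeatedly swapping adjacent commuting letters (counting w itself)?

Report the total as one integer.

piece 0:k — minimal
piece 1:k rests on {0:k}
piece 2:h — minimal
piece 3:h rests on {2:h}
piece 4:h rests on {3:h}
minimal pieces: {0:k, 2:h}
ways to finish when only these pieces remain (= sum over removing one remaining piece with nothing left below it):
  1 left: {1}→1  {4}→1
  2 left: {0,1}→1  {1,4}→2  {3,4}→1
  3 left: {0,1,4}→3  {1,3,4}→3  {2,3,4}→1
  placing 0:k first → 4 extensions
  placing 2:h first → 6 extensions
total linear extensions = 10

10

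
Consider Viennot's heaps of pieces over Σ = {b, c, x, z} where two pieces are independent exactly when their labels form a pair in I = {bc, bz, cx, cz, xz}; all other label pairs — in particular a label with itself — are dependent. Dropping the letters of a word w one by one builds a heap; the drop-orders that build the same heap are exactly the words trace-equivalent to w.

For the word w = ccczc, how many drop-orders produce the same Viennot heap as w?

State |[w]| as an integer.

5

drop 0:c onto floor
drop 1:c onto {0:c}
drop 2:c onto {1:c}
drop 3:z onto floor
drop 4:c onto {2:c}
ground layer = {0:c, 3:z}
drop-orders for the pieces not yet dropped (sum over which currently-grounded one goes next):
  1 to go: {3} 1  {4} 1
  2 to go: {2,4} 1  {3,4} 2
  3 to go: {1,2,4} 1  {2,3,4} 3
  if 0:c drops first: 4 orders
  if 3:z drops first: 1 orders
heap linearizations: 5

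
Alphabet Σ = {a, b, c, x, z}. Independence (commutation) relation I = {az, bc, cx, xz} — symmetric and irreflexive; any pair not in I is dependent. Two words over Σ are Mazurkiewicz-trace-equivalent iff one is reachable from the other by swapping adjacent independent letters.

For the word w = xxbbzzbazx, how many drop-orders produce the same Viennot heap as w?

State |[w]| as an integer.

#0=x has no predecessor
#1=x depends on [0:x]
#2=b depends on [1:x]
#3=b depends on [2:b]
#4=z depends on [3:b]
#5=z depends on [4:z]
#6=b depends on [5:z]
#7=a depends on [6:b]
#8=z depends on [6:b]
#9=x depends on [7:a]
sources: [0:x]
N(rest) = Σ N(rest − s) over sources s of rest; N(one piece) = 1:
  size 1 → [8]=1  [9]=1
  size 2 → [7,9]=1  [8,9]=2
  size 3 → [7,8,9]=3
  size 4 → [6,7,8,9]=3
  size 5 → [5,6,7,8,9]=3
  size 6 → [4,5,6,7,8,9]=3
  size 7 → [3,4,5,6,7,8,9]=3
  size 8 → [2,3,4,5,6,7,8,9]=3
  first=0(x) contributes 3

3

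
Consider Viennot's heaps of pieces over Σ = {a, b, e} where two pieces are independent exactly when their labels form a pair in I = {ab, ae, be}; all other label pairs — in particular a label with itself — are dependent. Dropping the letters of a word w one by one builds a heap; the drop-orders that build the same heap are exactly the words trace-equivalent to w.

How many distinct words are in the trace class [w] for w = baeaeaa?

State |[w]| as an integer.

#0=b has no predecessor
#1=a has no predecessor
#2=e has no predecessor
#3=a depends on [1:a]
#4=e depends on [2:e]
#5=a depends on [3:a]
#6=a depends on [5:a]
sources: [0:b, 1:a, 2:e]
N(rest) = Σ N(rest − s) over sources s of rest; N(one piece) = 1:
  size 1 → [0]=1  [4]=1  [6]=1
  size 2 → [0,4]=2  [0,6]=2  [2,4]=1  [4,6]=2  [5,6]=1
  size 3 → [0,2,4]=3  [0,4,6]=6  [0,5,6]=3  [2,4,6]=3  [3,5,6]=1  [4,5,6]=3
  size 4 → [0,2,4,6]=12  [0,3,5,6]=4  [0,4,5,6]=12  [1,3,5,6]=1  [2,4,5,6]=6  [3,4,5,6]=4
  size 5 → [0,1,3,5,6]=5  [0,2,4,5,6]=30  [0,3,4,5,6]=20  [1,3,4,5,6]=5  [2,3,4,5,6]=10
  first=0(b) contributes 15
  first=1(a) contributes 60
  first=2(e) contributes 30
|[w]| = 105

105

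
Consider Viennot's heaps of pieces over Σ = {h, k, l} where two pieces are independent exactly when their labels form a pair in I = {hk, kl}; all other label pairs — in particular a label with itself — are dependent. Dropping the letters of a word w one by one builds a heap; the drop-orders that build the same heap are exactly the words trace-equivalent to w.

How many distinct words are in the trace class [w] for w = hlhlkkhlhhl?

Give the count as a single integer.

piece 0:h — minimal
piece 1:l rests on {0:h}
piece 2:h rests on {1:l}
piece 3:l rests on {2:h}
piece 4:k — minimal
piece 5:k rests on {4:k}
piece 6:h rests on {3:l}
piece 7:l rests on {6:h}
piece 8:h rests on {7:l}
piece 9:h rests on {8:h}
piece 10:l rests on {9:h}
minimal pieces: {0:h, 4:k}
ways to finish when only these pieces remain (= sum over removing one remaining piece with nothing left below it):
  1 left: {5}→1  {10}→1
  2 left: {4,5}→1  {5,10}→2  {9,10}→1
  3 left: {4,5,10}→3  {5,9,10}→3  {8,9,10}→1
  4 left: {4,5,9,10}→6  {5,8,9,10}→4  {7,8,9,10}→1
  5 left: {4,5,8,9,10}→10  {5,7,8,9,10}→5  {6,7,8,9,10}→1
  6 left: {3,6,7,8,9,10}→1  {4,5,7,8,9,10}→15  {5,6,7,8,9,10}→6
  7 left: {2,3,6,7,8,9,10}→1  {3,5,6,7,8,9,10}→7  {4,5,6,7,8,9,10}→21
  8 left: {1,2,3,6,7,8,9,10}→1  {2,3,5,6,7,8,9,10}→8  {3,4,5,6,7,8,9,10}→28
  9 left: {0,1,2,3,6,7,8,9,10}→1  {1,2,3,5,6,7,8,9,10}→9  {2,3,4,5,6,7,8,9,10}→36
  placing 0:h first → 45 extensions
  placing 4:k first → 10 extensions
total linear extensions = 55

55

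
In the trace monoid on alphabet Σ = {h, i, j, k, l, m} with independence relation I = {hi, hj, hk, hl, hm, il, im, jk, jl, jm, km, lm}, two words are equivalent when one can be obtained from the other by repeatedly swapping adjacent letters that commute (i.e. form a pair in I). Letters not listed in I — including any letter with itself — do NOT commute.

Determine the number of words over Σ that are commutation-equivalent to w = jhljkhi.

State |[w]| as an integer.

126

drop 0:j onto floor
drop 1:h onto floor
drop 2:l onto floor
drop 3:j onto {0:j}
drop 4:k onto {2:l}
drop 5:h onto {1:h}
drop 6:i onto {3:j, 4:k}
ground layer = {0:j, 1:h, 2:l}
drop-orders for the pieces not yet dropped (sum over which currently-grounded one goes next):
  1 to go: {5} 1  {6} 1
  2 to go: {1,5} 1  {3,6} 1  {4,6} 1  {5,6} 2
  3 to go: {0,3,6} 1  {1,5,6} 3  {2,4,6} 1  {3,4,6} 2  {3,5,6} 3  {4,5,6} 3
  4 to go: {0,3,4,6} 3  {0,3,5,6} 4  {1,3,5,6} 6  {1,4,5,6} 6  {2,3,4,6} 3  {2,4,5,6} 4  {3,4,5,6} 8
  5 to go: {0,1,3,5,6} 10  {0,2,3,4,6} 6  {0,3,4,5,6} 15  {1,2,4,5,6} 10  {1,3,4,5,6} 20  {2,3,4,5,6} 15
  if 0:j drops first: 45 orders
  if 1:h drops first: 36 orders
  if 2:l drops first: 45 orders
heap linearizations: 126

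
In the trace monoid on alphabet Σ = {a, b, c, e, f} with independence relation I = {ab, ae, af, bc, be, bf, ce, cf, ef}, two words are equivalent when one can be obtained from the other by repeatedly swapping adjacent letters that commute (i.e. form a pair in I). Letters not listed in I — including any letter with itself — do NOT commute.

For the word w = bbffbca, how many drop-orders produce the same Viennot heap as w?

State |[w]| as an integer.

piece 0:b — minimal
piece 1:b rests on {0:b}
piece 2:f — minimal
piece 3:f rests on {2:f}
piece 4:b rests on {1:b}
piece 5:c — minimal
piece 6:a rests on {5:c}
minimal pieces: {0:b, 2:f, 5:c}
ways to finish when only these pieces remain (= sum over removing one remaining piece with nothing left below it):
  1 left: {3}→1  {4}→1  {6}→1
  2 left: {1,4}→1  {2,3}→1  {3,4}→2  {3,6}→2  {4,6}→2  {5,6}→1
  3 left: {0,1,4}→1  {1,3,4}→3  {1,4,6}→3  {2,3,4}→3  {2,3,6}→3  {3,4,6}→6  {3,5,6}→3  {4,5,6}→3
  4 left: {0,1,3,4}→4  {0,1,4,6}→4  {1,2,3,4}→6  {1,3,4,6}→12  {1,4,5,6}→6  {2,3,4,6}→12  {2,3,5,6}→6  {3,4,5,6}→12
  5 left: {0,1,2,3,4}→10  {0,1,3,4,6}→20  {0,1,4,5,6}→10  {1,2,3,4,6}→30  {1,3,4,5,6}→30  {2,3,4,5,6}→30
  placing 0:b first → 90 extensions
  placing 2:f first → 60 extensions
  placing 5:c first → 60 extensions
total linear extensions = 210

210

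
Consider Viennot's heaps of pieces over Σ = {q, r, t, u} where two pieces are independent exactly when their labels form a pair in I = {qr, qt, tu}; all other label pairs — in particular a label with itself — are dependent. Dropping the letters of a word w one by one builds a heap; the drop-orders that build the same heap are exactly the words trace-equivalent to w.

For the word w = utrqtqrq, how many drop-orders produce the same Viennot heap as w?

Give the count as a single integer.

#0=u has no predecessor
#1=t has no predecessor
#2=r depends on [0:u, 1:t]
#3=q depends on [0:u]
#4=t depends on [2:r]
#5=q depends on [3:q]
#6=r depends on [4:t]
#7=q depends on [5:q]
sources: [0:u, 1:t]
N(rest) = Σ N(rest − s) over sources s of rest; N(one piece) = 1:
  size 1 → [6]=1  [7]=1
  size 2 → [4,6]=1  [5,7]=1  [6,7]=2
  size 3 → [2,4,6]=1  [3,5,7]=1  [4,6,7]=3  [5,6,7]=3
  size 4 → [1,2,4,6]=1  [2,4,6,7]=4  [3,5,6,7]=4  [4,5,6,7]=6
  size 5 → [1,2,4,6,7]=5  [2,4,5,6,7]=10  [3,4,5,6,7]=10
  size 6 → [1,2,4,5,6,7]=15  [2,3,4,5,6,7]=20
  first=0(u) contributes 35
  first=1(t) contributes 20
|[w]| = 55

55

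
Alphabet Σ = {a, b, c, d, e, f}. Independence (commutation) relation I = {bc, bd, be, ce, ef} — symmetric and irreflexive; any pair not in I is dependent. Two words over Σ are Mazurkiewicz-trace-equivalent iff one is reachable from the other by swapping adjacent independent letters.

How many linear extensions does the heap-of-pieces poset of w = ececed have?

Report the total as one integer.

piece 0:e — minimal
piece 1:c — minimal
piece 2:e rests on {0:e}
piece 3:c rests on {1:c}
piece 4:e rests on {2:e}
piece 5:d rests on {3:c, 4:e}
minimal pieces: {0:e, 1:c}
ways to finish when only these pieces remain (= sum over removing one remaining piece with nothing left below it):
  1 left: {5}→1
  2 left: {3,5}→1  {4,5}→1
  3 left: {1,3,5}→1  {2,4,5}→1  {3,4,5}→2
  4 left: {0,2,4,5}→1  {1,3,4,5}→3  {2,3,4,5}→3
  placing 0:e first → 6 extensions
  placing 1:c first → 4 extensions
total linear extensions = 10

10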